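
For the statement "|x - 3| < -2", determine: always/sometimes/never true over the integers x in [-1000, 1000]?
An absolute value is never negative, so the left side is ≥ 0 for every x, while the right side is -2. Tightest case in [-1000, 1000] is x = 3:
x = 3: LHS = |3 - 3| = |0| = 0; 0 < -2 — FAILS
Hence LHS − RHS is never negative, i.e. LHS ≥ RHS throughout, so the claimed relation (<) fails for every integer in [-1000, 1000].

No integer in the range satisfies it.

Answer: Never true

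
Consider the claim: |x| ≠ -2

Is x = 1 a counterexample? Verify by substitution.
Substitute x = 1 into the relation:
x = 1: LHS = |1| = 1; 1 ≠ -2 — holds

The relation holds at x = 1, so it is not a counterexample.

Answer: No, x = 1 is not a counterexample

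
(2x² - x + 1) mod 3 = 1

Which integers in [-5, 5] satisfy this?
Holds for: {-4, -3, -1, 0, 2, 3, 5}
Fails for: {-5, -2, 1, 4}

Answer: {-4, -3, -1, 0, 2, 3, 5}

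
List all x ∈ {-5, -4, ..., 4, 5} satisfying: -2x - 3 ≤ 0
Holds for: {-1, 0, 1, 2, 3, 4, 5}
Fails for: {-5, -4, -3, -2}

Answer: {-1, 0, 1, 2, 3, 4, 5}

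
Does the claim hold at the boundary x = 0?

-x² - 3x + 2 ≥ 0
x = 0: LHS = -0² - 3·0 + 2 = 2; 2 ≥ 0 — holds

The relation is satisfied at x = 0.

Answer: Yes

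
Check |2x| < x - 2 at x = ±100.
x = 100: LHS = |2·100| = |200| = 200, RHS = 100 - 2 = 98; 200 < 98 — FAILS
x = -100: LHS = |2·(-100)| = |-200| = 200, RHS = (-100) - 2 = -102; 200 < -102 — FAILS

Answer: No, fails for both x = 100 and x = -100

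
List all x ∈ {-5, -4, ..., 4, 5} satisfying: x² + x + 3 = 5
Holds for: {-2, 1}
Fails for: {-5, -4, -3, -1, 0, 2, 3, 4, 5}

Answer: {-2, 1}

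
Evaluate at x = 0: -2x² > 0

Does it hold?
x = 0: LHS = -2·0² = 0; 0 > 0 — FAILS

The relation fails at x = 0, so x = 0 is a counterexample.

Answer: No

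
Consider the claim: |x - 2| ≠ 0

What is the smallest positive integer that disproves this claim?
Testing positive integers:
x = 1: LHS = |1 - 2| = |-1| = 1; 1 ≠ 0 — holds
x = 2: LHS = |2 - 2| = |0| = 0; 0 ≠ 0 — FAILS  ← smallest positive counterexample

Answer: x = 2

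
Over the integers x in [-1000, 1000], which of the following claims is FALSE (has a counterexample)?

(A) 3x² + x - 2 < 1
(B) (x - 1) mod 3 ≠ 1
(A) x = 1: LHS = 3·1² + 1 - 2 = 2; 2 < 1 — FAILS
(B) x = -1: LHS = ((-1) - 1) mod 3 = (-2) mod 3 = 1; 1 ≠ 1 — FAILS

Answer: Both A and B are false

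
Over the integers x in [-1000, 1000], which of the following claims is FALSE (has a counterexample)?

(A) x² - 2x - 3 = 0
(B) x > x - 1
(A) x = 0: LHS = 0² - 2·0 - 3 = -3; -3 = 0 — FAILS

(B) Over all integers in [-1000, 1000], LHS − RHS is smallest at x = 0, where it equals 1:
x = 0: RHS = 0 - 1 = -1; 0 > -1 — holds
At the ends of the range:
x = -1000: RHS = (-1000) - 1 = -1001; -1000 > -1001 — holds
x = 1000: RHS = 1000 - 1 = 999; 1000 > 999 — holds
Hence LHS − RHS is never zero or negative, i.e. LHS > RHS throughout, so the relation holds for every integer in [-1000, 1000].

Only (A) has a counterexample.

Answer: A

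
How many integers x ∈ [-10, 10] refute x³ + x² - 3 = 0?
Counterexamples in [-10, 10]: {-10, -9, -8, -7, -6, -5, -4, -3, -2, -1, 0, 1, 2, 3, 4, 5, 6, 7, 8, 9, 10}.

Counting them gives 21 values.

Answer: 21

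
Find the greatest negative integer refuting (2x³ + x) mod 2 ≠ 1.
Testing negative integers from -1 downward:
x = -1: LHS = (2·(-1)³ + (-1)) mod 2 = (-3) mod 2 = 1; 1 ≠ 1 — FAILS  ← closest negative counterexample to 0

Answer: x = -1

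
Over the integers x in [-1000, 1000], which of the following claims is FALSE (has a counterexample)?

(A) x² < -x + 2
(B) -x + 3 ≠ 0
(A) x = 1: LHS = 1² = 1, RHS = -1 + 2 = 1; 1 < 1 — FAILS
(B) x = 3: LHS = -3 + 3 = 0; 0 ≠ 0 — FAILS

Answer: Both A and B are false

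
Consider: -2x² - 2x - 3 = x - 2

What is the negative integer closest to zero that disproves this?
Testing negative integers from -1 downward:
x = -1: LHS = -2·(-1)² - 2·(-1) - 3 = -3, RHS = (-1) - 2 = -3; -3 = -3 — holds
x = -2: LHS = -2·(-2)² - 2·(-2) - 3 = -7, RHS = (-2) - 2 = -4; -7 = -4 — FAILS  ← closest negative counterexample to 0

Answer: x = -2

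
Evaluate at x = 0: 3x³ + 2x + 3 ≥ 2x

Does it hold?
x = 0: LHS = 3·0³ + 2·0 + 3 = 3, RHS = 2·0 = 0; 3 ≥ 0 — holds

The relation is satisfied at x = 0.

Answer: Yes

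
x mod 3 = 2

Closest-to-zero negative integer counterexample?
Testing negative integers from -1 downward:
x = -1: LHS = (-1) mod 3 = 2; 2 = 2 — holds
x = -2: LHS = (-2) mod 3 = 1; 1 = 2 — FAILS  ← closest negative counterexample to 0

Answer: x = -2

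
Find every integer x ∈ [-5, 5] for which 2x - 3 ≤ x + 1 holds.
Holds for: {-5, -4, -3, -2, -1, 0, 1, 2, 3, 4}
Fails for: {5}

Answer: {-5, -4, -3, -2, -1, 0, 1, 2, 3, 4}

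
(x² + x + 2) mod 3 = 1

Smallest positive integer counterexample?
Testing positive integers:
x = 1: LHS = (1² + 1 + 2) mod 3 = 4 mod 3 = 1; 1 = 1 — holds
x = 2: LHS = (2² + 2 + 2) mod 3 = 8 mod 3 = 2; 2 = 1 — FAILS  ← smallest positive counterexample

Answer: x = 2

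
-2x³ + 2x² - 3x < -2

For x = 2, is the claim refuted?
Substitute x = 2 into the relation:
x = 2: LHS = -2·2³ + 2·2² - 3·2 = -14; -14 < -2 — holds

The claim holds here, so x = 2 is not a counterexample. (A counterexample exists elsewhere, e.g. x = 0.)

Answer: No, x = 2 is not a counterexample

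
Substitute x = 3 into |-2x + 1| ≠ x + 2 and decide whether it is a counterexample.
Substitute x = 3 into the relation:
x = 3: LHS = |-2·3 + 1| = |-5| = 5, RHS = 3 + 2 = 5; 5 ≠ 5 — FAILS

Since the claim fails at x = 3, this value is a counterexample.

Answer: Yes, x = 3 is a counterexample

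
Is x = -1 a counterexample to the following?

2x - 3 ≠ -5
Substitute x = -1 into the relation:
x = -1: LHS = 2·(-1) - 3 = -5; -5 ≠ -5 — FAILS

Since the claim fails at x = -1, this value is a counterexample.

Answer: Yes, x = -1 is a counterexample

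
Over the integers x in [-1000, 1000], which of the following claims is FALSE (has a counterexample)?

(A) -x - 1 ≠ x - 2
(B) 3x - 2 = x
(A) Track d = LHS − RHS over the integers in [-1000, 1000]. Equality would need d = 0, but d changes sign only between consecutive integers, jumping over 0:
x = 0: LHS = -0 - 1 = -1, RHS = 0 - 2 = -2; -1 ≠ -2 — holds  (d = 1)
x = 1: LHS = -1 - 1 = -2, RHS = 1 - 2 = -1; -2 ≠ -1 — holds  (d = -1)
Away from these crossings d keeps a constant sign, and checking every integer in [-1000, 1000] confirms d ≠ 0 throughout. Hence the two sides are never equal, so the relation holds for every integer in [-1000, 1000].

(B) x = 0: LHS = 3·0 - 2 = -2; -2 = 0 — FAILS

Only (B) has a counterexample.

Answer: B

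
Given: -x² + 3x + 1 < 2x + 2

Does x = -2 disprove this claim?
Substitute x = -2 into the relation:
x = -2: LHS = -(-2)² + 3·(-2) + 1 = -9, RHS = 2·(-2) + 2 = -2; -9 < -2 — holds

The relation holds at x = -2, so it is not a counterexample.

Answer: No, x = -2 is not a counterexample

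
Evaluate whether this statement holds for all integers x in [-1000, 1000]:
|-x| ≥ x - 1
Over all integers in [-1000, 1000], LHS − RHS is smallest at x = 0, where it equals 1:
x = 0: LHS = |-0| = |0| = 0, RHS = 0 - 1 = -1; 0 ≥ -1 — holds
At the ends of the range:
x = -1000: LHS = |-(-1000)| = |1000| = 1000, RHS = (-1000) - 1 = -1001; 1000 ≥ -1001 — holds
x = 1000: LHS = |-1000| = 1000, RHS = 1000 - 1 = 999; 1000 ≥ 999 — holds
Hence LHS − RHS is never negative, i.e. LHS ≥ RHS throughout, so the relation holds for every integer in [-1000, 1000].

No counterexample exists.

Answer: True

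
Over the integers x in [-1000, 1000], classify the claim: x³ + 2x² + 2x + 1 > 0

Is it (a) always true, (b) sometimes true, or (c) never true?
Holds at x = 0: LHS = 0³ + 2·0² + 2·0 + 1 = 1; 1 > 0 — holds
Fails at x = -1: LHS = (-1)³ + 2·(-1)² + 2·(-1) + 1 = 0; 0 > 0 — FAILS
It is satisfied by some integers in the range but not all.

Answer: Sometimes true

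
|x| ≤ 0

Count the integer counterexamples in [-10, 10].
Counterexamples in [-10, 10]: {-10, -9, -8, -7, -6, -5, -4, -3, -2, -1, 1, 2, 3, 4, 5, 6, 7, 8, 9, 10}.

Counting them gives 20 values.

Answer: 20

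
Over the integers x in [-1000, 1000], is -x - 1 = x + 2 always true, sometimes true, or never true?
Track d = LHS − RHS over the integers in [-1000, 1000]. Equality would need d = 0, but d changes sign only between consecutive integers, jumping over 0:
x = -2: LHS = -(-2) - 1 = 1, RHS = (-2) + 2 = 0; 1 = 0 — FAILS  (d = 1)
x = -1: LHS = -(-1) - 1 = 0, RHS = (-1) + 2 = 1; 0 = 1 — FAILS  (d = -1)
Away from these crossings d keeps a constant sign, and checking every integer in [-1000, 1000] confirms d ≠ 0 throughout. Hence the two sides are never equal, so the claimed relation (=) fails for every integer in [-1000, 1000].

No integer in the range satisfies it.

Answer: Never true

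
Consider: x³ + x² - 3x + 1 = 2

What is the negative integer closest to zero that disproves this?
Testing negative integers from -1 downward:
x = -1: LHS = (-1)³ + (-1)² - 3·(-1) + 1 = 4; 4 = 2 — FAILS  ← closest negative counterexample to 0

Answer: x = -1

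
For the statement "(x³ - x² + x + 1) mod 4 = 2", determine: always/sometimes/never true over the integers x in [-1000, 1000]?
Holds at x = 1: LHS = (1³ - 1² + 1 + 1) mod 4 = 2 mod 4 = 2; 2 = 2 — holds
Fails at x = 0: LHS = (0³ - 0² + 0 + 1) mod 4 = 1 mod 4 = 1; 1 = 2 — FAILS
It is satisfied by some integers in the range but not all.

Answer: Sometimes true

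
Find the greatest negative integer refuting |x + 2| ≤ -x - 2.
Testing negative integers from -1 downward:
x = -1: LHS = |(-1) + 2| = |1| = 1, RHS = -(-1) - 2 = -1; 1 ≤ -1 — FAILS  ← closest negative counterexample to 0

Answer: x = -1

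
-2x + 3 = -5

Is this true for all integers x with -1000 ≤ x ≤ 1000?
The claim fails at x = 0:
x = 0: LHS = -2·0 + 3 = 3; 3 = -5 — FAILS

Because a single integer refutes it, the statement is false.

Answer: False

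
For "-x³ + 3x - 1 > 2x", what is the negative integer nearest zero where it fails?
Testing negative integers from -1 downward:
x = -1: LHS = -(-1)³ + 3·(-1) - 1 = -3, RHS = 2·(-1) = -2; -3 > -2 — FAILS  ← closest negative counterexample to 0

Answer: x = -1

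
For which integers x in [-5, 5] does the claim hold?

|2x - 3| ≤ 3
Holds for: {0, 1, 2, 3}
Fails for: {-5, -4, -3, -2, -1, 4, 5}

Answer: {0, 1, 2, 3}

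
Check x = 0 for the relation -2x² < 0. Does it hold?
x = 0: LHS = -2·0² = 0; 0 < 0 — FAILS

The relation fails at x = 0, so x = 0 is a counterexample.

Answer: No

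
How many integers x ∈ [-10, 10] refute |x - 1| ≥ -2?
An absolute value is never negative, so the left side is ≥ 0 for every x, while the right side is -2. Tightest case in [-10, 10] is x = 1:
x = 1: LHS = |1 - 1| = |0| = 0; 0 ≥ -2 — holds
Hence LHS − RHS is never negative, i.e. LHS ≥ RHS throughout, so the relation holds for every integer in [-10, 10].

No counterexample appears in that range.

Answer: 0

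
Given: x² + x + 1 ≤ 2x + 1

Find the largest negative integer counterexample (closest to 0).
Testing negative integers from -1 downward:
x = -1: LHS = (-1)² + (-1) + 1 = 1, RHS = 2·(-1) + 1 = -1; 1 ≤ -1 — FAILS  ← closest negative counterexample to 0

Answer: x = -1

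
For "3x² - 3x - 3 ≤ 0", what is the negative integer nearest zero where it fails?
Testing negative integers from -1 downward:
x = -1: LHS = 3·(-1)² - 3·(-1) - 3 = 3; 3 ≤ 0 — FAILS  ← closest negative counterexample to 0

Answer: x = -1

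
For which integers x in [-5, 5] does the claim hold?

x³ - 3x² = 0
Holds for: {0, 3}
Fails for: {-5, -4, -3, -2, -1, 1, 2, 4, 5}

Answer: {0, 3}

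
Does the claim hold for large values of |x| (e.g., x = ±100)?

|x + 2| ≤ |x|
x = 100: LHS = |100 + 2| = |102| = 102, RHS = |100| = 100; 102 ≤ 100 — FAILS
x = -100: LHS = |(-100) + 2| = |-98| = 98, RHS = |-100| = 100; 98 ≤ 100 — holds

Answer: Partially: fails for x = 100, holds for x = -100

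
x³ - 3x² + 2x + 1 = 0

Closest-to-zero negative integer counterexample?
Testing negative integers from -1 downward:
x = -1: LHS = (-1)³ - 3·(-1)² + 2·(-1) + 1 = -5; -5 = 0 — FAILS  ← closest negative counterexample to 0

Answer: x = -1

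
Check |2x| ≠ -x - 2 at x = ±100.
x = 100: LHS = |2·100| = |200| = 200, RHS = -100 - 2 = -102; 200 ≠ -102 — holds
x = -100: LHS = |2·(-100)| = |-200| = 200, RHS = -(-100) - 2 = 98; 200 ≠ 98 — holds

Answer: Yes, holds for both x = 100 and x = -100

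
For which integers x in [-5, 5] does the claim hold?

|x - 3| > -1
An absolute value is never negative, so the left side is ≥ 0 for every x, while the right side is -1. Tightest case in [-5, 5] is x = 3:
x = 3: LHS = |3 - 3| = |0| = 0; 0 > -1 — holds
Hence LHS − RHS is never zero or negative, i.e. LHS > RHS throughout, so the relation holds for every integer in [-5, 5].

Answer: All integers in [-5, 5]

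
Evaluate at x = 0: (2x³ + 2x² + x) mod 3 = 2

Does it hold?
x = 0: LHS = (2·0³ + 2·0² + 0) mod 3 = 0 mod 3 = 0; 0 = 2 — FAILS

The relation fails at x = 0, so x = 0 is a counterexample.

Answer: No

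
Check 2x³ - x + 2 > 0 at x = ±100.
x = 100: LHS = 2·100³ - 100 + 2 = 1999902; 1999902 > 0 — holds
x = -100: LHS = 2·(-100)³ - (-100) + 2 = -1999898; -1999898 > 0 — FAILS

Answer: Partially: holds for x = 100, fails for x = -100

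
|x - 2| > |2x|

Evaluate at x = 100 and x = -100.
x = 100: LHS = |100 - 2| = |98| = 98, RHS = |2·100| = |200| = 200; 98 > 200 — FAILS
x = -100: LHS = |(-100) - 2| = |-102| = 102, RHS = |2·(-100)| = |-200| = 200; 102 > 200 — FAILS

Answer: No, fails for both x = 100 and x = -100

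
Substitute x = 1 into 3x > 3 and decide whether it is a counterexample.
Substitute x = 1 into the relation:
x = 1: LHS = 3·1 = 3; 3 > 3 — FAILS

Since the claim fails at x = 1, this value is a counterexample.

Answer: Yes, x = 1 is a counterexample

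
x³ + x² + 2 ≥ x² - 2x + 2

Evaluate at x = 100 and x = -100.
x = 100: LHS = 100³ + 100² + 2 = 1010002, RHS = 100² - 2·100 + 2 = 9802; 1010002 ≥ 9802 — holds
x = -100: LHS = (-100)³ + (-100)² + 2 = -989998, RHS = (-100)² - 2·(-100) + 2 = 10202; -989998 ≥ 10202 — FAILS

Answer: Partially: holds for x = 100, fails for x = -100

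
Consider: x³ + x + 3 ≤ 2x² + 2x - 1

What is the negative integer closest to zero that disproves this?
Testing negative integers from -1 downward:
x = -1: LHS = (-1)³ + (-1) + 3 = 1, RHS = 2·(-1)² + 2·(-1) - 1 = -1; 1 ≤ -1 — FAILS  ← closest negative counterexample to 0

Answer: x = -1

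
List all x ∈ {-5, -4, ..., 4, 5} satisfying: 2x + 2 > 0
Holds for: {0, 1, 2, 3, 4, 5}
Fails for: {-5, -4, -3, -2, -1}

Answer: {0, 1, 2, 3, 4, 5}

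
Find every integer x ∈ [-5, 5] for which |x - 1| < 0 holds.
An absolute value is never negative, so the left side is ≥ 0 for every x, while the right side is 0. Tightest case in [-5, 5] is x = 1:
x = 1: LHS = |1 - 1| = |0| = 0; 0 < 0 — FAILS
Hence LHS − RHS is never negative, i.e. LHS ≥ RHS throughout, so the claimed relation (<) fails for every integer in [-5, 5].

Answer: None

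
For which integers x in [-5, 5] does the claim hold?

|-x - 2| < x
Over all integers in [-5, 5], LHS − RHS is smallest at x = 0, where it equals 2:
x = 0: LHS = |-0 - 2| = |-2| = 2; 2 < 0 — FAILS
At the ends of the range:
x = -5: LHS = |-(-5) - 2| = |3| = 3; 3 < -5 — FAILS
x = 5: LHS = |-5 - 2| = |-7| = 7; 7 < 5 — FAILS
Hence LHS − RHS is never negative, i.e. LHS ≥ RHS throughout, so the claimed relation (<) fails for every integer in [-5, 5].

Answer: None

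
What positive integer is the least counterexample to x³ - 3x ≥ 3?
Testing positive integers:
x = 1: LHS = 1³ - 3·1 = -2; -2 ≥ 3 — FAILS  ← smallest positive counterexample

Answer: x = 1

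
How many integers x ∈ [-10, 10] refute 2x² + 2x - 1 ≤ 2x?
Counterexamples in [-10, 10]: {-10, -9, -8, -7, -6, -5, -4, -3, -2, -1, 1, 2, 3, 4, 5, 6, 7, 8, 9, 10}.

Counting them gives 20 values.

Answer: 20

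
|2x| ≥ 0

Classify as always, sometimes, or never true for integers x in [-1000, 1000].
An absolute value is never negative, so the left side is ≥ 0 for every x, while the right side is 0. Tightest case in [-1000, 1000] is x = 0:
x = 0: LHS = |2·0| = |0| = 0; 0 ≥ 0 — holds
Hence LHS − RHS is never negative, i.e. LHS ≥ RHS throughout, so the relation holds for every integer in [-1000, 1000].

No counterexample exists.

Answer: Always true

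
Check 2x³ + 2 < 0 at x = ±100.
x = 100: LHS = 2·100³ + 2 = 2000002; 2000002 < 0 — FAILS
x = -100: LHS = 2·(-100)³ + 2 = -1999998; -1999998 < 0 — holds

Answer: Partially: fails for x = 100, holds for x = -100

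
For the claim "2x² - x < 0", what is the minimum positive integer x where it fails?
Testing positive integers:
x = 1: LHS = 2·1² - 1 = 1; 1 < 0 — FAILS  ← smallest positive counterexample

Answer: x = 1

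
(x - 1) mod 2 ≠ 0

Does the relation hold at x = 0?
x = 0: LHS = (0 - 1) mod 2 = (-1) mod 2 = 1; 1 ≠ 0 — holds

The relation is satisfied at x = 0.

Answer: Yes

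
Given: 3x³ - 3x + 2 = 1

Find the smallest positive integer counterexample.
Testing positive integers:
x = 1: LHS = 3·1³ - 3·1 + 2 = 2; 2 = 1 — FAILS  ← smallest positive counterexample

Answer: x = 1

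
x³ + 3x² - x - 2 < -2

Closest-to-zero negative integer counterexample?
Testing negative integers from -1 downward:
x = -1: LHS = (-1)³ + 3·(-1)² - (-1) - 2 = 1; 1 < -2 — FAILS  ← closest negative counterexample to 0

Answer: x = -1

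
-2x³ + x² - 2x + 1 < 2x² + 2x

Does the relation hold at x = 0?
x = 0: LHS = -2·0³ + 0² - 2·0 + 1 = 1, RHS = 2·0² + 2·0 = 0; 1 < 0 — FAILS

The relation fails at x = 0, so x = 0 is a counterexample.

Answer: No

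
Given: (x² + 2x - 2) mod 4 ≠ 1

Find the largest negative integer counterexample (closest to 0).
Testing negative integers from -1 downward:
x = -1: LHS = ((-1)² + 2·(-1) - 2) mod 4 = (-3) mod 4 = 1; 1 ≠ 1 — FAILS  ← closest negative counterexample to 0

Answer: x = -1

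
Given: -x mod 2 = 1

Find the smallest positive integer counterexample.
Testing positive integers:
x = 1: LHS = (-1) mod 2 = 1; 1 = 1 — holds
x = 2: LHS = (-2) mod 2 = 0; 0 = 1 — FAILS  ← smallest positive counterexample

Answer: x = 2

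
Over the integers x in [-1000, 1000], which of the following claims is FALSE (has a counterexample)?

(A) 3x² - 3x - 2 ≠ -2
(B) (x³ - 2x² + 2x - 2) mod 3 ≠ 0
(A) x = 0: LHS = 3·0² - 3·0 - 2 = -2; -2 ≠ -2 — FAILS

(B) For a polynomial with integer coefficients, its value mod 3 depends only on x mod 3, so it suffices to check one representative of each residue class, x = 0, 1, 2:
x = 0: LHS = (0³ - 2·0² + 2·0 - 2) mod 3 = (-2) mod 3 = 1; 1 ≠ 0 — holds
x = 1: LHS = (1³ - 2·1² + 2·1 - 2) mod 3 = (-1) mod 3 = 2; 2 ≠ 0 — holds
x = 2: LHS = (2³ - 2·2² + 2·2 - 2) mod 3 = 2 mod 3 = 2; 2 ≠ 0 — holds
The relation holds in every residue class, so the relation holds for every integer in [-1000, 1000].

Only (A) has a counterexample.

Answer: A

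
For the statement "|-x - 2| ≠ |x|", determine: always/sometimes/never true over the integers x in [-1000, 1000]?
Holds at x = 0: LHS = |-0 - 2| = |-2| = 2, RHS = |0| = 0; 2 ≠ 0 — holds
Fails at x = -1: LHS = |-(-1) - 2| = |-1| = 1, RHS = |-1| = 1; 1 ≠ 1 — FAILS
It is satisfied by some integers in the range but not all.

Answer: Sometimes true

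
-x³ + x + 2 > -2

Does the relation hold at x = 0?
x = 0: LHS = -0³ + 0 + 2 = 2; 2 > -2 — holds

The relation is satisfied at x = 0.

Answer: Yes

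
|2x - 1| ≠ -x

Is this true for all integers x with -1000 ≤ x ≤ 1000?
Over all integers in [-1000, 1000], LHS − RHS is always positive; it is smallest at x = 0, where it equals 1:
x = 0: LHS = |2·0 - 1| = |-1| = 1, RHS = -0 = 0; 1 ≠ 0 — holds
At the ends of the range:
x = -1000: LHS = |2·(-1000) - 1| = |-2001| = 2001, RHS = -(-1000) = 1000; 2001 ≠ 1000 — holds
x = 1000: LHS = |2·1000 - 1| = |1999| = 1999; 1999 ≠ -1000 — holds
Hence LHS − RHS is never 0, i.e. the two sides are never equal, so the relation holds for every integer in [-1000, 1000].

No counterexample exists.

Answer: True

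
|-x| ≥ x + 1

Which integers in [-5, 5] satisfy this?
Holds for: {-5, -4, -3, -2, -1}
Fails for: {0, 1, 2, 3, 4, 5}

Answer: {-5, -4, -3, -2, -1}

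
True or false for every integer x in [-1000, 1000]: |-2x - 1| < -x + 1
The claim fails at x = 0:
x = 0: LHS = |-2·0 - 1| = |-1| = 1, RHS = -0 + 1 = 1; 1 < 1 — FAILS

Because a single integer refutes it, the statement is false.

Answer: False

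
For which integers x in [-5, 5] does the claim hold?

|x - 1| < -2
An absolute value is never negative, so the left side is ≥ 0 for every x, while the right side is -2. Tightest case in [-5, 5] is x = 1:
x = 1: LHS = |1 - 1| = |0| = 0; 0 < -2 — FAILS
Hence LHS − RHS is never negative, i.e. LHS ≥ RHS throughout, so the claimed relation (<) fails for every integer in [-5, 5].

Answer: None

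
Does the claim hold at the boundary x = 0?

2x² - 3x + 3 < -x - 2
x = 0: LHS = 2·0² - 3·0 + 3 = 3, RHS = -0 - 2 = -2; 3 < -2 — FAILS

The relation fails at x = 0, so x = 0 is a counterexample.

Answer: No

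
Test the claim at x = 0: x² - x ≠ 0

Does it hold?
x = 0: LHS = 0² - 0 = 0; 0 ≠ 0 — FAILS

The relation fails at x = 0, so x = 0 is a counterexample.

Answer: No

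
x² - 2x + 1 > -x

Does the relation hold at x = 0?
x = 0: LHS = 0² - 2·0 + 1 = 1, RHS = -0 = 0; 1 > 0 — holds

The relation is satisfied at x = 0.

Answer: Yes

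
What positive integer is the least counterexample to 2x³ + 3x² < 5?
Testing positive integers:
x = 1: LHS = 2·1³ + 3·1² = 5; 5 < 5 — FAILS  ← smallest positive counterexample

Answer: x = 1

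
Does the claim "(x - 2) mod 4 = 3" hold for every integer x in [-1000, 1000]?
The claim fails at x = 0:
x = 0: LHS = (0 - 2) mod 4 = (-2) mod 4 = 2; 2 = 3 — FAILS

Because a single integer refutes it, the statement is false.

Answer: False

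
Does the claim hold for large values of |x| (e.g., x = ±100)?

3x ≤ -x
x = 100: LHS = 3·100 = 300; 300 ≤ -100 — FAILS
x = -100: LHS = 3·(-100) = -300, RHS = -(-100) = 100; -300 ≤ 100 — holds

Answer: Partially: fails for x = 100, holds for x = -100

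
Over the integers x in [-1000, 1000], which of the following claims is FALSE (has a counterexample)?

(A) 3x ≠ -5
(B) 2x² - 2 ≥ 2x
(A) Track d = LHS − RHS over the integers in [-1000, 1000]. Equality would need d = 0, but d changes sign only between consecutive integers, jumping over 0:
x = -2: LHS = 3·(-2) = -6; -6 ≠ -5 — holds  (d = -1)
x = -1: LHS = 3·(-1) = -3; -3 ≠ -5 — holds  (d = 2)
Away from these crossings d keeps a constant sign, and checking every integer in [-1000, 1000] confirms d ≠ 0 throughout. Hence the two sides are never equal, so the relation holds for every integer in [-1000, 1000].

(B) x = 0: LHS = 2·0² - 2 = -2, RHS = 2·0 = 0; -2 ≥ 0 — FAILS

Only (B) has a counterexample.

Answer: B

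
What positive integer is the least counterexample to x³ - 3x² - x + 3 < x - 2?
Testing positive integers:
x = 1: LHS = 1³ - 3·1² - 1 + 3 = 0, RHS = 1 - 2 = -1; 0 < -1 — FAILS  ← smallest positive counterexample

Answer: x = 1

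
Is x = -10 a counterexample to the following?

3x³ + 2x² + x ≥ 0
Substitute x = -10 into the relation:
x = -10: LHS = 3·(-10)³ + 2·(-10)² + (-10) = -2810; -2810 ≥ 0 — FAILS

Since the claim fails at x = -10, this value is a counterexample.

Answer: Yes, x = -10 is a counterexample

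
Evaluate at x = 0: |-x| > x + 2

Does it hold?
x = 0: LHS = |-0| = |0| = 0, RHS = 0 + 2 = 2; 0 > 2 — FAILS

The relation fails at x = 0, so x = 0 is a counterexample.

Answer: No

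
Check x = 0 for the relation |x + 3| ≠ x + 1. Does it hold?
x = 0: LHS = |0 + 3| = |3| = 3, RHS = 0 + 1 = 1; 3 ≠ 1 — holds

The relation is satisfied at x = 0.

Answer: Yes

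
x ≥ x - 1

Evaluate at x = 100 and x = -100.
x = 100: RHS = 100 - 1 = 99; 100 ≥ 99 — holds
x = -100: RHS = (-100) - 1 = -101; -100 ≥ -101 — holds

Answer: Yes, holds for both x = 100 and x = -100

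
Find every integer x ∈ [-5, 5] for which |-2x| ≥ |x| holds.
Over all integers in [-5, 5], LHS − RHS is smallest at x = 0, where it equals 0:
x = 0: LHS = |-2·0| = |0| = 0, RHS = |0| = 0; 0 ≥ 0 — holds
At the ends of the range:
x = -5: LHS = |-2·(-5)| = |10| = 10, RHS = |-5| = 5; 10 ≥ 5 — holds
x = 5: LHS = |-2·5| = |-10| = 10, RHS = |5| = 5; 10 ≥ 5 — holds
Hence LHS − RHS is never negative, i.e. LHS ≥ RHS throughout, so the relation holds for every integer in [-5, 5].

Answer: All integers in [-5, 5]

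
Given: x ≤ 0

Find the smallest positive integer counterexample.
Testing positive integers:
x = 1: 1 ≤ 0 — FAILS  ← smallest positive counterexample

Answer: x = 1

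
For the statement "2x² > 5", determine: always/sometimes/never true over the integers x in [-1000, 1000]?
Holds at x = 2: LHS = 2·2² = 8; 8 > 5 — holds
Fails at x = 0: LHS = 2·0² = 0; 0 > 5 — FAILS
It is satisfied by some integers in the range but not all.

Answer: Sometimes true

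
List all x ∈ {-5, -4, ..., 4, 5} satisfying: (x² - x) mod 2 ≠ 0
For a polynomial with integer coefficients, its value mod 2 depends only on x mod 2, so it suffices to check one representative of each residue class, x = 0, 1:
x = 0: LHS = (0² - 0) mod 2 = 0 mod 2 = 0; 0 ≠ 0 — FAILS
x = 1: LHS = (1² - 1) mod 2 = 0 mod 2 = 0; 0 ≠ 0 — FAILS
The relation fails in every residue class, so the claimed relation (≠) fails for every integer in [-5, 5].

Answer: None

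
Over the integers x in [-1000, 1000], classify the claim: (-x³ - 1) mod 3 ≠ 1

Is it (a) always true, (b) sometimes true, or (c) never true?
Holds at x = 0: LHS = (-0³ - 1) mod 3 = (-1) mod 3 = 2; 2 ≠ 1 — holds
Fails at x = 1: LHS = (-1³ - 1) mod 3 = (-2) mod 3 = 1; 1 ≠ 1 — FAILS
It is satisfied by some integers in the range but not all.

Answer: Sometimes true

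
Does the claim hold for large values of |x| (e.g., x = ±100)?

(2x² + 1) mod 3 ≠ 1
x = 100: LHS = (2·100² + 1) mod 3 = 20001 mod 3 = 0; 0 ≠ 1 — holds
x = -100: LHS = (2·(-100)² + 1) mod 3 = 20001 mod 3 = 0; 0 ≠ 1 — holds

Answer: Yes, holds for both x = 100 and x = -100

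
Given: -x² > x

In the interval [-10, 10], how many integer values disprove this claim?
Counterexamples in [-10, 10]: {-10, -9, -8, -7, -6, -5, -4, -3, -2, -1, 0, 1, 2, 3, 4, 5, 6, 7, 8, 9, 10}.

Counting them gives 21 values.

Answer: 21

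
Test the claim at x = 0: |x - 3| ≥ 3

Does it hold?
x = 0: LHS = |0 - 3| = |-3| = 3; 3 ≥ 3 — holds

The relation is satisfied at x = 0.

Answer: Yes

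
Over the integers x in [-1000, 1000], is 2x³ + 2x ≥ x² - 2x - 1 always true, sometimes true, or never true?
Holds at x = 0: LHS = 2·0³ + 2·0 = 0, RHS = 0² - 2·0 - 1 = -1; 0 ≥ -1 — holds
Fails at x = -1: LHS = 2·(-1)³ + 2·(-1) = -4, RHS = (-1)² - 2·(-1) - 1 = 2; -4 ≥ 2 — FAILS
It is satisfied by some integers in the range but not all.

Answer: Sometimes true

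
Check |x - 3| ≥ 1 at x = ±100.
x = 100: LHS = |100 - 3| = |97| = 97; 97 ≥ 1 — holds
x = -100: LHS = |(-100) - 3| = |-103| = 103; 103 ≥ 1 — holds

Answer: Yes, holds for both x = 100 and x = -100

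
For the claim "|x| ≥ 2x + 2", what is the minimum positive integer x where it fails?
Testing positive integers:
x = 1: LHS = |1| = 1, RHS = 2·1 + 2 = 4; 1 ≥ 4 — FAILS  ← smallest positive counterexample

Answer: x = 1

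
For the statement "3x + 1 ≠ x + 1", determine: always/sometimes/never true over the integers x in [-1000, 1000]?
Holds at x = 1: LHS = 3·1 + 1 = 4, RHS = 1 + 1 = 2; 4 ≠ 2 — holds
Fails at x = 0: LHS = 3·0 + 1 = 1, RHS = 0 + 1 = 1; 1 ≠ 1 — FAILS
It is satisfied by some integers in the range but not all.

Answer: Sometimes true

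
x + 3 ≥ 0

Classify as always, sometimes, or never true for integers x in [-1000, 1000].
Holds at x = 0: LHS = 0 + 3 = 3; 3 ≥ 0 — holds
Fails at x = -4: LHS = (-4) + 3 = -1; -1 ≥ 0 — FAILS
It is satisfied by some integers in the range but not all.

Answer: Sometimes true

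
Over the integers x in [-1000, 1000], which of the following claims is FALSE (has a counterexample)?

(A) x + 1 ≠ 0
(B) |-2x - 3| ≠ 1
(A) x = -1: LHS = (-1) + 1 = 0; 0 ≠ 0 — FAILS
(B) x = -1: LHS = |-2·(-1) - 3| = |-1| = 1; 1 ≠ 1 — FAILS

Answer: Both A and B are false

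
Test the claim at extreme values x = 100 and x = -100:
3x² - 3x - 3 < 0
x = 100: LHS = 3·100² - 3·100 - 3 = 29697; 29697 < 0 — FAILS
x = -100: LHS = 3·(-100)² - 3·(-100) - 3 = 30297; 30297 < 0 — FAILS

Answer: No, fails for both x = 100 and x = -100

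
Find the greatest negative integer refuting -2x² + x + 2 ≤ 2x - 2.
Testing negative integers from -1 downward:
x = -1: LHS = -2·(-1)² + (-1) + 2 = -1, RHS = 2·(-1) - 2 = -4; -1 ≤ -4 — FAILS  ← closest negative counterexample to 0

Answer: x = -1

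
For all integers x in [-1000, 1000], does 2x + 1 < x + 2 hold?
The claim fails at x = 1:
x = 1: LHS = 2·1 + 1 = 3, RHS = 1 + 2 = 3; 3 < 3 — FAILS

Because a single integer refutes it, the statement is false.

Answer: False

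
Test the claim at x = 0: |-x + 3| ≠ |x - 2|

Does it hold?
x = 0: LHS = |-0 + 3| = |3| = 3, RHS = |0 - 2| = |-2| = 2; 3 ≠ 2 — holds

The relation is satisfied at x = 0.

Answer: Yes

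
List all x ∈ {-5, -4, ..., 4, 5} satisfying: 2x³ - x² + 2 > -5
Holds for: {-1, 0, 1, 2, 3, 4, 5}
Fails for: {-5, -4, -3, -2}

Answer: {-1, 0, 1, 2, 3, 4, 5}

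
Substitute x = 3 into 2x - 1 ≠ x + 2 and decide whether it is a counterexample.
Substitute x = 3 into the relation:
x = 3: LHS = 2·3 - 1 = 5, RHS = 3 + 2 = 5; 5 ≠ 5 — FAILS

Since the claim fails at x = 3, this value is a counterexample.

Answer: Yes, x = 3 is a counterexample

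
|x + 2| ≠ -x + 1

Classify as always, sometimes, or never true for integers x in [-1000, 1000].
Track d = LHS − RHS over the integers in [-1000, 1000]. Equality would need d = 0, but d changes sign only between consecutive integers, jumping over 0:
x = -1: LHS = |(-1) + 2| = |1| = 1, RHS = -(-1) + 1 = 2; 1 ≠ 2 — holds  (d = -1)
x = 0: LHS = |0 + 2| = |2| = 2, RHS = -0 + 1 = 1; 2 ≠ 1 — holds  (d = 1)
Away from these crossings d keeps a constant sign, and checking every integer in [-1000, 1000] confirms d ≠ 0 throughout. Hence the two sides are never equal, so the relation holds for every integer in [-1000, 1000].

No counterexample exists.

Answer: Always true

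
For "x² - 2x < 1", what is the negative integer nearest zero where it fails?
Testing negative integers from -1 downward:
x = -1: LHS = (-1)² - 2·(-1) = 3; 3 < 1 — FAILS  ← closest negative counterexample to 0

Answer: x = -1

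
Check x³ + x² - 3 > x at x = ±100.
x = 100: LHS = 100³ + 100² - 3 = 1009997; 1009997 > 100 — holds
x = -100: LHS = (-100)³ + (-100)² - 3 = -990003; -990003 > -100 — FAILS

Answer: Partially: holds for x = 100, fails for x = -100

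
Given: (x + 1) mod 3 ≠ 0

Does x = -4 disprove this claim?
Substitute x = -4 into the relation:
x = -4: LHS = ((-4) + 1) mod 3 = (-3) mod 3 = 0; 0 ≠ 0 — FAILS

Since the claim fails at x = -4, this value is a counterexample.

Answer: Yes, x = -4 is a counterexample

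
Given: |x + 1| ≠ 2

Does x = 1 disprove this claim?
Substitute x = 1 into the relation:
x = 1: LHS = |1 + 1| = |2| = 2; 2 ≠ 2 — FAILS

Since the claim fails at x = 1, this value is a counterexample.

Answer: Yes, x = 1 is a counterexample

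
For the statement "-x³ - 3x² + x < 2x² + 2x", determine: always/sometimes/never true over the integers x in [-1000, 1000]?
Holds at x = 1: LHS = -1³ - 3·1² + 1 = -3, RHS = 2·1² + 2·1 = 4; -3 < 4 — holds
Fails at x = 0: LHS = -0³ - 3·0² + 0 = 0, RHS = 2·0² + 2·0 = 0; 0 < 0 — FAILS
It is satisfied by some integers in the range but not all.

Answer: Sometimes true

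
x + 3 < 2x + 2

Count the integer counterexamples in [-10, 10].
Counterexamples in [-10, 10]: {-10, -9, -8, -7, -6, -5, -4, -3, -2, -1, 0, 1}.

Counting them gives 12 values.

Answer: 12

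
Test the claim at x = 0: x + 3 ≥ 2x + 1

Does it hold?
x = 0: LHS = 0 + 3 = 3, RHS = 2·0 + 1 = 1; 3 ≥ 1 — holds

The relation is satisfied at x = 0.

Answer: Yes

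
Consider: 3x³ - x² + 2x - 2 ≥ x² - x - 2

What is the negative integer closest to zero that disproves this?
Testing negative integers from -1 downward:
x = -1: LHS = 3·(-1)³ - (-1)² + 2·(-1) - 2 = -8, RHS = (-1)² - (-1) - 2 = 0; -8 ≥ 0 — FAILS  ← closest negative counterexample to 0

Answer: x = -1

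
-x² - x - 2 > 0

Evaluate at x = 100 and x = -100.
x = 100: LHS = -100² - 100 - 2 = -10102; -10102 > 0 — FAILS
x = -100: LHS = -(-100)² - (-100) - 2 = -9902; -9902 > 0 — FAILS

Answer: No, fails for both x = 100 and x = -100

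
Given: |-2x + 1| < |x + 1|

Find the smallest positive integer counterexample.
Testing positive integers:
x = 1: LHS = |-2·1 + 1| = |-1| = 1, RHS = |1 + 1| = |2| = 2; 1 < 2 — holds
x = 2: LHS = |-2·2 + 1| = |-3| = 3, RHS = |2 + 1| = |3| = 3; 3 < 3 — FAILS  ← smallest positive counterexample

Answer: x = 2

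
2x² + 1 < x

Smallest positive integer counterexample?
Testing positive integers:
x = 1: LHS = 2·1² + 1 = 3; 3 < 1 — FAILS  ← smallest positive counterexample

Answer: x = 1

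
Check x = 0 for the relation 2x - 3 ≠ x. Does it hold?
x = 0: LHS = 2·0 - 3 = -3; -3 ≠ 0 — holds

The relation is satisfied at x = 0.

Answer: Yes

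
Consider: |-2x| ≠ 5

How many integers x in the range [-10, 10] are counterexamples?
Track d = LHS − RHS over the integers in [-10, 10]. Equality would need d = 0, but d changes sign only between consecutive integers, jumping over 0:
x = -3: LHS = |-2·(-3)| = |6| = 6; 6 ≠ 5 — holds  (d = 1)
x = -2: LHS = |-2·(-2)| = |4| = 4; 4 ≠ 5 — holds  (d = -1)
x = 2: LHS = |-2·2| = |-4| = 4; 4 ≠ 5 — holds  (d = -1)
x = 3: LHS = |-2·3| = |-6| = 6; 6 ≠ 5 — holds  (d = 1)
Away from these crossings d keeps a constant sign, and checking every integer in [-10, 10] confirms d ≠ 0 throughout. Hence the two sides are never equal, so the relation holds for every integer in [-10, 10].

No counterexample appears in that range.

Answer: 0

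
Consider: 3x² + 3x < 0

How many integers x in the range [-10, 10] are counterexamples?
Counterexamples in [-10, 10]: {-10, -9, -8, -7, -6, -5, -4, -3, -2, -1, 0, 1, 2, 3, 4, 5, 6, 7, 8, 9, 10}.

Counting them gives 21 values.

Answer: 21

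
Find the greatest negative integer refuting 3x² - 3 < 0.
Testing negative integers from -1 downward:
x = -1: LHS = 3·(-1)² - 3 = 0; 0 < 0 — FAILS  ← closest negative counterexample to 0

Answer: x = -1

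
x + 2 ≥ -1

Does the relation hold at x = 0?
x = 0: LHS = 0 + 2 = 2; 2 ≥ -1 — holds

The relation is satisfied at x = 0.

Answer: Yes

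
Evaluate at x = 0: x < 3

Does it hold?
x = 0: 0 < 3 — holds

The relation is satisfied at x = 0.

Answer: Yes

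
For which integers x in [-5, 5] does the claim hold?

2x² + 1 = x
Over all integers in [-5, 5], LHS − RHS is always positive; it is smallest at x = 0, where it equals 1:
x = 0: LHS = 2·0² + 1 = 1; 1 = 0 — FAILS
At the ends of the range:
x = -5: LHS = 2·(-5)² + 1 = 51; 51 = -5 — FAILS
x = 5: LHS = 2·5² + 1 = 51; 51 = 5 — FAILS
Hence LHS − RHS is never 0, i.e. the two sides are never equal, so the claimed relation (=) fails for every integer in [-5, 5].

Answer: None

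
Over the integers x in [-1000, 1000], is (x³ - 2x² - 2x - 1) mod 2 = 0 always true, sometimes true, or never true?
Holds at x = 1: LHS = (1³ - 2·1² - 2·1 - 1) mod 2 = (-4) mod 2 = 0; 0 = 0 — holds
Fails at x = 0: LHS = (0³ - 2·0² - 2·0 - 1) mod 2 = (-1) mod 2 = 1; 1 = 0 — FAILS
It is satisfied by some integers in the range but not all.

Answer: Sometimes true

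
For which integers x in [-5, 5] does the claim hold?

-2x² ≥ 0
Holds for: {0}
Fails for: {-5, -4, -3, -2, -1, 1, 2, 3, 4, 5}

Answer: {0}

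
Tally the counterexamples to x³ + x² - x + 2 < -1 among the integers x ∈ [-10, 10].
Counterexamples in [-10, 10]: {-2, -1, 0, 1, 2, 3, 4, 5, 6, 7, 8, 9, 10}.

Counting them gives 13 values.

Answer: 13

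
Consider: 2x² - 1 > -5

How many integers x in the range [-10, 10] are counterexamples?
Over all integers in [-10, 10], LHS − RHS is smallest at x = 0, where it equals 4:
x = 0: LHS = 2·0² - 1 = -1; -1 > -5 — holds
At the ends of the range:
x = -10: LHS = 2·(-10)² - 1 = 199; 199 > -5 — holds
x = 10: LHS = 2·10² - 1 = 199; 199 > -5 — holds
Hence LHS − RHS is never zero or negative, i.e. LHS > RHS throughout, so the relation holds for every integer in [-10, 10].

No counterexample appears in that range.

Answer: 0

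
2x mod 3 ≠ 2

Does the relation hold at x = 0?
x = 0: LHS = (2·0) mod 3 = 0 mod 3 = 0; 0 ≠ 2 — holds

The relation is satisfied at x = 0.

Answer: Yes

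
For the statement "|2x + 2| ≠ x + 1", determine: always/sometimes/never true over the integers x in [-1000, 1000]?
Holds at x = 0: LHS = |2·0 + 2| = |2| = 2, RHS = 0 + 1 = 1; 2 ≠ 1 — holds
Fails at x = -1: LHS = |2·(-1) + 2| = |0| = 0, RHS = (-1) + 1 = 0; 0 ≠ 0 — FAILS
It is satisfied by some integers in the range but not all.

Answer: Sometimes true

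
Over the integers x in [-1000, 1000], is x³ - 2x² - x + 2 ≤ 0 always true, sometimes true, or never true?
Holds at x = 1: LHS = 1³ - 2·1² - 1 + 2 = 0; 0 ≤ 0 — holds
Fails at x = 0: LHS = 0³ - 2·0² - 0 + 2 = 2; 2 ≤ 0 — FAILS
It is satisfied by some integers in the range but not all.

Answer: Sometimes true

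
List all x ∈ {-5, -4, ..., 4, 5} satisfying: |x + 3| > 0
Holds for: {-5, -4, -2, -1, 0, 1, 2, 3, 4, 5}
Fails for: {-3}

Answer: {-5, -4, -2, -1, 0, 1, 2, 3, 4, 5}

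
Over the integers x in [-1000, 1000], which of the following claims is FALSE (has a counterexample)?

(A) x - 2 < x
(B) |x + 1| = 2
(A) Over all integers in [-1000, 1000], LHS − RHS is largest at x = 0, where it equals -2:
x = 0: LHS = 0 - 2 = -2; -2 < 0 — holds
At the ends of the range:
x = -1000: LHS = (-1000) - 2 = -1002; -1002 < -1000 — holds
x = 1000: LHS = 1000 - 2 = 998; 998 < 1000 — holds
Hence LHS − RHS is never zero or positive, i.e. LHS < RHS throughout, so the relation holds for every integer in [-1000, 1000].

(B) x = 0: LHS = |0 + 1| = |1| = 1; 1 = 2 — FAILS

Only (B) has a counterexample.

Answer: B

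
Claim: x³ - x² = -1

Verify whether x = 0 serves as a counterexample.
Substitute x = 0 into the relation:
x = 0: LHS = 0³ - 0² = 0; 0 = -1 — FAILS

Since the claim fails at x = 0, this value is a counterexample.

Answer: Yes, x = 0 is a counterexample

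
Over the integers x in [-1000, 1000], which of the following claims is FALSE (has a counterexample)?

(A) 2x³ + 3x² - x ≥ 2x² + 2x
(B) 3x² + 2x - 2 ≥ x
(A) x = -2: LHS = 2·(-2)³ + 3·(-2)² - (-2) = -2, RHS = 2·(-2)² + 2·(-2) = 4; -2 ≥ 4 — FAILS
(B) x = 0: LHS = 3·0² + 2·0 - 2 = -2; -2 ≥ 0 — FAILS

Answer: Both A and B are false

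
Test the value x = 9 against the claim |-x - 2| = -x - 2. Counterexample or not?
Substitute x = 9 into the relation:
x = 9: LHS = |-9 - 2| = |-11| = 11, RHS = -9 - 2 = -11; 11 = -11 — FAILS

Since the claim fails at x = 9, this value is a counterexample.

Answer: Yes, x = 9 is a counterexample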